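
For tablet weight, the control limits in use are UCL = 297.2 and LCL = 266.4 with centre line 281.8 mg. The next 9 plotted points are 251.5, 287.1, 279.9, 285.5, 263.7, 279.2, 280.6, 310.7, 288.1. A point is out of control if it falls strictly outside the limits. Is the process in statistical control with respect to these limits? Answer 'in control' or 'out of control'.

Compare each point to [266.4, 297.2]: sample 1 = 251.5 < LCL; sample 5 = 263.7 < LCL; sample 8 = 310.7 > UCL.

out of control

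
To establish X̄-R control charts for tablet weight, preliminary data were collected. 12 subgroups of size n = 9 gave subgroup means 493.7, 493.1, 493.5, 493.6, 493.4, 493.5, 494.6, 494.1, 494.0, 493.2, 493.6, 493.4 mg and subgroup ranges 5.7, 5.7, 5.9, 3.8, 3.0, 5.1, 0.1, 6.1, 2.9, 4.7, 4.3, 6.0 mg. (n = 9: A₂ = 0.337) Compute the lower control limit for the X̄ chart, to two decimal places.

X̄̄ = (493.7 + 493.1 + 493.5 + 493.6 + 493.4 + 493.5 + 494.6 + 494.1 + 494.0 + 493.2 + 493.6 + 493.4) / 12 = 5923.7000 / 12 = 493.6417
R̄ = (5.7 + 5.7 + 5.9 + 3.8 + 3.0 + 5.1 + 0.1 + 6.1 + 2.9 + 4.7 + 4.3 + 6.0) / 12 = 53.3000 / 12 = 4.4417
LCL = X̄̄ − A₂·R̄ = 493.6417 − 0.337 × 4.4417 = 492.1448

492.14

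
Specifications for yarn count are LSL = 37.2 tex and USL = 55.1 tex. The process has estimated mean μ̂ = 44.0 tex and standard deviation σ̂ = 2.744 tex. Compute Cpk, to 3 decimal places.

0.826

Cpu = (USL − μ̂) / (3σ̂) = (55.1 − 44.0) / (3 × 2.744) = 1.3484; Cpl = (μ̂ − LSL) / (3σ̂) = (44.0 − 37.2) / (3 × 2.744) = 0.8260; Cpk = min(Cpu, Cpl) = 0.8260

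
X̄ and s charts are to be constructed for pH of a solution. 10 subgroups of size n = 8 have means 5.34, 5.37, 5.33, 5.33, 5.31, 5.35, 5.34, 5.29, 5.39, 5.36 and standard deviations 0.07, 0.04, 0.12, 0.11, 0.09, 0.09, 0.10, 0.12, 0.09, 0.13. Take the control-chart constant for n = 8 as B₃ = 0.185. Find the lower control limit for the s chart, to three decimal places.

0.018

s̄ = (0.07 + 0.04 + 0.12 + 0.11 + 0.09 + 0.09 + 0.10 + 0.12 + 0.09 + 0.13) / 10 = 0.0960
LCL_s = B₃·s̄ = 0.185 × 0.0960 = 0.0178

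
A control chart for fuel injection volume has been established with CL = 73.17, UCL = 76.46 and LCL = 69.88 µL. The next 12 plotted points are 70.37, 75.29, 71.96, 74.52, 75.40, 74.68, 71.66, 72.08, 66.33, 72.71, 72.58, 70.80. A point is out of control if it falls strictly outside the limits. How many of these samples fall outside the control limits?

1

Compare each point to [69.88, 76.46]: sample 9 = 66.33 < LCL.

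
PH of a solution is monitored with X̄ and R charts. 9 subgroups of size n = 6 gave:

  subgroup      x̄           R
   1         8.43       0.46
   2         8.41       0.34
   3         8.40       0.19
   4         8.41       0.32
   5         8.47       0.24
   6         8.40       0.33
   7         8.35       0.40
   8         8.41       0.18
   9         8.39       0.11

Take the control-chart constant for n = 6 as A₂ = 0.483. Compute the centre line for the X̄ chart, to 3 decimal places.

X̄̄ = (8.43 + 8.41 + 8.40 + 8.41 + 8.47 + 8.40 + 8.35 + 8.41 + 8.39) / 9 = 75.6700 / 9 = 8.4078
CL = X̄̄ = 8.4078

8.408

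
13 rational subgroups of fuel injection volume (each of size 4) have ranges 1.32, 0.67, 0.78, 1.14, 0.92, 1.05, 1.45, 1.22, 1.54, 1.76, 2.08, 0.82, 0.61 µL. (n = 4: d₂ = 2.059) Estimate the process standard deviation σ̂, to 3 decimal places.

0.574

R̄ = (1.32 + 0.67 + 0.78 + 1.14 + 0.92 + 1.05 + 1.45 + 1.22 + 1.54 + 1.76 + 2.08 + 0.82 + 0.61) / 13 = 1.1815
σ̂ = R̄ / d₂ = 1.1815 / 2.059 = 0.5738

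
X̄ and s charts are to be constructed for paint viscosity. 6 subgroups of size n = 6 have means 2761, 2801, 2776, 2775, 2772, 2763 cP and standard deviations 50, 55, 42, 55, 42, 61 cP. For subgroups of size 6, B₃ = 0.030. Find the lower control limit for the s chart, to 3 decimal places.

1.525

s̄ = (50 + 55 + 42 + 55 + 42 + 61) / 6 = 50.8333
LCL_s = B₃·s̄ = 0.030 × 50.8333 = 1.5250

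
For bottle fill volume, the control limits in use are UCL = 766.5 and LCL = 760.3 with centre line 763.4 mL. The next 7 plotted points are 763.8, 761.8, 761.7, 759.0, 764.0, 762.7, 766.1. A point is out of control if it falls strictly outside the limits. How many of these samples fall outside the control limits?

Compare each point to [760.3, 766.5]: sample 4 = 759.0 < LCL.

1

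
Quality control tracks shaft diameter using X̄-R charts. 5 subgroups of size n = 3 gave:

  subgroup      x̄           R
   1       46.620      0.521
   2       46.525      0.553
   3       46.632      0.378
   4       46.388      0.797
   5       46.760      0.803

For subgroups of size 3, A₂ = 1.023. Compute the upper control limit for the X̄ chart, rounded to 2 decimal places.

47.21

X̄̄ = (46.620 + 46.525 + 46.632 + 46.388 + 46.760) / 5 = 232.9250 / 5 = 46.5850
R̄ = (0.521 + 0.553 + 0.378 + 0.797 + 0.803) / 5 = 3.0520 / 5 = 0.6104
UCL = X̄̄ + A₂·R̄ = 46.5850 + 1.023 × 0.6104 = 47.2094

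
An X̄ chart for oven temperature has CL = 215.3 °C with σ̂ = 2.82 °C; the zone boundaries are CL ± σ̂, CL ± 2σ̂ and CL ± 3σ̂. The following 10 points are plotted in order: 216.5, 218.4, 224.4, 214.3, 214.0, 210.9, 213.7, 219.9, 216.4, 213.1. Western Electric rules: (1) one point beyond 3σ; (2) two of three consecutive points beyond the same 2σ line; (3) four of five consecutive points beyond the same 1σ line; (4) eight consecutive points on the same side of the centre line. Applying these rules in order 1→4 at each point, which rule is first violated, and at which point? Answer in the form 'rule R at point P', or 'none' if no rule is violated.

Zone of each point (C = within 1σ̂, B = 1σ̂–2σ̂, A = 2σ̂–3σ̂, * = beyond 3σ̂; sign = side of CL): 1:+C, 2:+B, 3:+*, 4:-C, 5:-C, 6:-B, 7:-C, 8:+B, 9:+C, 10:-C
Rule 1 (one point beyond the 3σ limits) is satisfied at point 3.

rule 1 at point 3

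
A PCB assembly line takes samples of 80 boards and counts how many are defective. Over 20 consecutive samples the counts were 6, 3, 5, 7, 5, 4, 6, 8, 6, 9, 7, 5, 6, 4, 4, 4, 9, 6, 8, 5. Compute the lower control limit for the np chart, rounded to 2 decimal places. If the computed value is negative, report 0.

p̄ = Σdᵢ / (k·n) = 117 / (20 × 80) = 0.07312
LCL = np̄ − 3·√(np̄(1−p̄)) = 5.8500 − 3 × 2.3286 = -1.1357 → 0 (negative, so LCL = 0)

0.00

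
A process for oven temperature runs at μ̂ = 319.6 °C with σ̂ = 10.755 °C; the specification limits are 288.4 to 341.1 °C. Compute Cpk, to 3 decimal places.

Cpu = (USL − μ̂) / (3σ̂) = (341.1 − 319.6) / (3 × 10.755) = 0.6664; Cpl = (μ̂ − LSL) / (3σ̂) = (319.6 − 288.4) / (3 × 10.755) = 0.9670; Cpk = min(Cpu, Cpl) = 0.6664

0.666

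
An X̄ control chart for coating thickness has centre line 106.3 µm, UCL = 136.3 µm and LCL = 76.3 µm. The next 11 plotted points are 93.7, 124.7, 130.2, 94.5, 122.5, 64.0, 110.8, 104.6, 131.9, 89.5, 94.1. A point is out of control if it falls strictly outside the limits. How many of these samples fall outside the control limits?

Compare each point to [76.3, 136.3]: sample 6 = 64.0 < LCL.

1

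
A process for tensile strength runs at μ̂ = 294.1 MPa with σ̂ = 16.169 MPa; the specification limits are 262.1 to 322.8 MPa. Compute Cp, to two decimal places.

Cp = (USL − LSL) / (6σ̂) = (322.8 − 262.1) / (6 × 16.169) = 60.7000 / 97.0140 = 0.6257

0.63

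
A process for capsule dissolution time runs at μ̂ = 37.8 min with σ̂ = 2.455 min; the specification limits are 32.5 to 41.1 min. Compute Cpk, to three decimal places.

0.448

Cpu = (USL − μ̂) / (3σ̂) = (41.1 − 37.8) / (3 × 2.455) = 0.4481; Cpl = (μ̂ − LSL) / (3σ̂) = (37.8 − 32.5) / (3 × 2.455) = 0.7196; Cpk = min(Cpu, Cpl) = 0.4481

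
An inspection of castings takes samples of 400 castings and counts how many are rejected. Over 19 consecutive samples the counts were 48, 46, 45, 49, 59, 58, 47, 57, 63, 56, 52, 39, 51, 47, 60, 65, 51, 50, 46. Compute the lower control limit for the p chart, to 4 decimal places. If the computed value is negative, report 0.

p̄ = Σdᵢ / (k·n) = 989 / (19 × 400) = 0.13013
LCL = p̄ − 3·√(p̄(1−p̄)/n) = 0.13013 − 3 × 0.01682 = 0.07966

0.0797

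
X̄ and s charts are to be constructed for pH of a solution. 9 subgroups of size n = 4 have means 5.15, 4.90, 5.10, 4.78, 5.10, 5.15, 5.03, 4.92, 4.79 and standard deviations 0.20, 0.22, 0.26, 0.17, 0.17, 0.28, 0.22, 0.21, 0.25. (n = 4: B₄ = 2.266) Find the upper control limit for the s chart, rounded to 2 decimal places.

0.50

s̄ = (0.20 + 0.22 + 0.26 + 0.17 + 0.17 + 0.28 + 0.22 + 0.21 + 0.25) / 9 = 0.2200
UCL_s = B₄·s̄ = 2.266 × 0.2200 = 0.4985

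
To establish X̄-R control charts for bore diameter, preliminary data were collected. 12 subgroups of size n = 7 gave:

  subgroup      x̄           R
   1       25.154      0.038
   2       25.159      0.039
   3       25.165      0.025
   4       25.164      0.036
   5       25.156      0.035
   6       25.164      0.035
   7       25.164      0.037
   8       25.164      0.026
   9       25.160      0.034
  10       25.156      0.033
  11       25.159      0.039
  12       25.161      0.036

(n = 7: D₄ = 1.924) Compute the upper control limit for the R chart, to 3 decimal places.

R̄ = (0.038 + 0.039 + 0.025 + 0.036 + 0.035 + 0.035 + 0.037 + 0.026 + 0.034 + 0.033 + 0.039 + 0.036) / 12 = 0.4130 / 12 = 0.0344
UCL_R = D₄·R̄ = 1.924 × 0.0344 = 0.0662

0.066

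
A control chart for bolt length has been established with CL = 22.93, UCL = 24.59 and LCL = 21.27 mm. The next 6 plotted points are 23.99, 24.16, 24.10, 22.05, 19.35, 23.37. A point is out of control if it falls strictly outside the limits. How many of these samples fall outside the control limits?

Compare each point to [21.27, 24.59]: sample 5 = 19.35 < LCL.

1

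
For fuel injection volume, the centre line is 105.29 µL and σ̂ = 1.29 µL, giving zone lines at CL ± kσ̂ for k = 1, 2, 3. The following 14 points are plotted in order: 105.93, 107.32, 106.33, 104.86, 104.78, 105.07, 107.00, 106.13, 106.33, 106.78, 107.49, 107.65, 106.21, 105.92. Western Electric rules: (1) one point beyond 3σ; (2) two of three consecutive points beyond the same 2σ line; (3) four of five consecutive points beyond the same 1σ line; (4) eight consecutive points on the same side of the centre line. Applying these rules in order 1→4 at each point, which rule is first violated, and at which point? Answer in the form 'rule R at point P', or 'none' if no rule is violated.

rule 4 at point 14

Zone of each point (C = within 1σ̂, B = 1σ̂–2σ̂, A = 2σ̂–3σ̂, * = beyond 3σ̂; sign = side of CL): 1:+C, 2:+B, 3:+C, 4:-C, 5:-C, 6:-C, 7:+B, 8:+C, 9:+C, 10:+B, 11:+B, 12:+B, 13:+C, 14:+C
Rule 4 (eight consecutive points on the same side of the centre line) is satisfied at point 14.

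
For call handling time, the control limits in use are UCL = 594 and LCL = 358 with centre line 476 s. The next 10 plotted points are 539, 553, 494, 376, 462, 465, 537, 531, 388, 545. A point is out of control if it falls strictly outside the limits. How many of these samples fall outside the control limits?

0

All 10 points lie within [358, 594].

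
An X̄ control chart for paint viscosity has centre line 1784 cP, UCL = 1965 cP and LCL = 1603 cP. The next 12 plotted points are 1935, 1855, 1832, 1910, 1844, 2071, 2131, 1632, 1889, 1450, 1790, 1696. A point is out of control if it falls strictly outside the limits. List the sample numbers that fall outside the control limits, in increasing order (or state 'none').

Compare each point to [1603, 1965]: sample 6 = 2071 > UCL; sample 7 = 2131 > UCL; sample 10 = 1450 < LCL.

6, 7, 10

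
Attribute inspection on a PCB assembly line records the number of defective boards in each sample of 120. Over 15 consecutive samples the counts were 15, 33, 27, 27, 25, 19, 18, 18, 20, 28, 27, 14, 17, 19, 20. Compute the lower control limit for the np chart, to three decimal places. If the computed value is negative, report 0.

p̄ = Σdᵢ / (k·n) = 327 / (15 × 120) = 0.18167
LCL = np̄ − 3·√(np̄(1−p̄)) = 21.8000 − 3 × 4.2237 = 9.1289

9.129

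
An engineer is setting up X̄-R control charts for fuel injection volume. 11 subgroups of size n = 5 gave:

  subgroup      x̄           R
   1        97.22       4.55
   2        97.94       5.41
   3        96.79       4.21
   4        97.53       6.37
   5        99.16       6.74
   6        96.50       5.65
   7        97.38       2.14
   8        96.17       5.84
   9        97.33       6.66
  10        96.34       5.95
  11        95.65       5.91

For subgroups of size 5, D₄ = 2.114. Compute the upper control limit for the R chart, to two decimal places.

11.42

R̄ = (4.55 + 5.41 + 4.21 + 6.37 + 6.74 + 5.65 + 2.14 + 5.84 + 6.66 + 5.95 + 5.91) / 11 = 59.4300 / 11 = 5.4027
UCL_R = D₄·R̄ = 2.114 × 5.4027 = 11.4214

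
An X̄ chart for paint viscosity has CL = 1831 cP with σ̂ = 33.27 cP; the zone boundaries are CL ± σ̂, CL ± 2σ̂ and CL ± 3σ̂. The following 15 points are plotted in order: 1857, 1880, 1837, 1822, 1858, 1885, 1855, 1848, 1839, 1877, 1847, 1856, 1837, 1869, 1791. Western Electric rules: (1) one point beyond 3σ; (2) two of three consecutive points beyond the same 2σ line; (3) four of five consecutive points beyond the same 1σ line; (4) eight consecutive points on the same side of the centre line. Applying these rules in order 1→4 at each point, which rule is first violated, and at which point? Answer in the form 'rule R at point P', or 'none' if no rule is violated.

Zone of each point (C = within 1σ̂, B = 1σ̂–2σ̂, A = 2σ̂–3σ̂, * = beyond 3σ̂; sign = side of CL): 1:+C, 2:+B, 3:+C, 4:-C, 5:+C, 6:+B, 7:+C, 8:+C, 9:+C, 10:+B, 11:+C, 12:+C, 13:+C, 14:+B, 15:-B
Rule 4 (eight consecutive points on the same side of the centre line) is satisfied at point 12.

rule 4 at point 12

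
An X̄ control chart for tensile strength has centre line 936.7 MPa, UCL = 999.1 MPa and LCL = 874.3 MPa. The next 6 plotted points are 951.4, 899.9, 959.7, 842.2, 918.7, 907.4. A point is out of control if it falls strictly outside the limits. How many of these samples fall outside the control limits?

Compare each point to [874.3, 999.1]: sample 4 = 842.2 < LCL.

1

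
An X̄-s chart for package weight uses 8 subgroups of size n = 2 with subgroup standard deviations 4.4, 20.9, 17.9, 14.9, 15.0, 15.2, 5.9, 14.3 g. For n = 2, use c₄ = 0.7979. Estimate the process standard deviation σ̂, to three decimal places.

s̄ = (4.4 + 20.9 + 17.9 + 14.9 + 15.0 + 15.2 + 5.9 + 14.3) / 8 = 13.5625
σ̂ = s̄ / c₄ = 13.5625 / 0.7979 = 16.9977

16.998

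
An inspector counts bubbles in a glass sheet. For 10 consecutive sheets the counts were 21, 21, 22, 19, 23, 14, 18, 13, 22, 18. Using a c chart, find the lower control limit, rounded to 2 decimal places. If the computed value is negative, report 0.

5.99

c̄ = (21 + 21 + 22 + 19 + 23 + 14 + 18 + 13 + 22 + 18) / 10 = 191 / 10 = 19.1000
LCL = c̄ − 3√c̄ = 19.1000 − 3 × 4.3704 = 5.9889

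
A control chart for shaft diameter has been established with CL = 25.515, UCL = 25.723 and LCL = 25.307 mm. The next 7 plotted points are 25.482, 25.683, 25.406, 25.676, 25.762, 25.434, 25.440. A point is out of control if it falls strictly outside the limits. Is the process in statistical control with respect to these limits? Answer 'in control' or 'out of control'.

Compare each point to [25.307, 25.723]: sample 5 = 25.762 > UCL.

out of control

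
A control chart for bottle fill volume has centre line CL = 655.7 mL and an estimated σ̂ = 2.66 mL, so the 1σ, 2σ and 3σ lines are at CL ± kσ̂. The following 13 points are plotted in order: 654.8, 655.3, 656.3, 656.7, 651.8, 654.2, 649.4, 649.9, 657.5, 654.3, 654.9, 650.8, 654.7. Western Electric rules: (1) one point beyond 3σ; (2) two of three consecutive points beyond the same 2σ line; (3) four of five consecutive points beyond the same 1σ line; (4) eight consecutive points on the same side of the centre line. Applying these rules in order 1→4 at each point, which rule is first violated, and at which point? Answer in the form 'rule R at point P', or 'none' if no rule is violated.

Zone of each point (C = within 1σ̂, B = 1σ̂–2σ̂, A = 2σ̂–3σ̂, * = beyond 3σ̂; sign = side of CL): 1:-C, 2:-C, 3:+C, 4:+C, 5:-B, 6:-C, 7:-A, 8:-A, 9:+C, 10:-C, 11:-C, 12:-B, 13:-C
Rule 2 (two of three consecutive points beyond the same 2σ limit) is satisfied at point 8.

rule 2 at point 8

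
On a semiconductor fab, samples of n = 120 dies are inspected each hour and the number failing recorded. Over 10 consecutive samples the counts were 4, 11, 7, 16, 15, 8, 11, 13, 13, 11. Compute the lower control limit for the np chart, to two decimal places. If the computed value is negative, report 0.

p̄ = Σdᵢ / (k·n) = 109 / (10 × 120) = 0.09083
LCL = np̄ − 3·√(np̄(1−p̄)) = 10.9000 − 3 × 3.1480 = 1.4560

1.46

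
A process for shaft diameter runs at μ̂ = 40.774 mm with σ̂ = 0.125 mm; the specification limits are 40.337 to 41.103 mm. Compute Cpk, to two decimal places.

0.88

Cpu = (USL − μ̂) / (3σ̂) = (41.103 − 40.774) / (3 × 0.125) = 0.8773; Cpl = (μ̂ − LSL) / (3σ̂) = (40.774 − 40.337) / (3 × 0.125) = 1.1653; Cpk = min(Cpu, Cpl) = 0.8773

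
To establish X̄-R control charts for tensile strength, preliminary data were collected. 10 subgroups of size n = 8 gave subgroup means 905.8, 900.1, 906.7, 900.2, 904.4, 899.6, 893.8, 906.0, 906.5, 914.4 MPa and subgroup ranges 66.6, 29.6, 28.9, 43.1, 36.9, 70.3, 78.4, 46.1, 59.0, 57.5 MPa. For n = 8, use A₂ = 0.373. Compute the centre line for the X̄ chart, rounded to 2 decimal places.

903.75

X̄̄ = (905.8 + 900.1 + 906.7 + 900.2 + 904.4 + 899.6 + 893.8 + 906.0 + 906.5 + 914.4) / 10 = 9037.5000 / 10 = 903.7500
CL = X̄̄ = 903.7500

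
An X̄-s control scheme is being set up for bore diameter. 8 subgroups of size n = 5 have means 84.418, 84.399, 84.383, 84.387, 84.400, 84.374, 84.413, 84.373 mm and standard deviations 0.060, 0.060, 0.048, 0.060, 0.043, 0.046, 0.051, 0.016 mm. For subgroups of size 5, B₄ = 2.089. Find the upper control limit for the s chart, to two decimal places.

0.10

s̄ = (0.060 + 0.060 + 0.048 + 0.060 + 0.043 + 0.046 + 0.051 + 0.016) / 8 = 0.0480
UCL_s = B₄·s̄ = 2.089 × 0.0480 = 0.1003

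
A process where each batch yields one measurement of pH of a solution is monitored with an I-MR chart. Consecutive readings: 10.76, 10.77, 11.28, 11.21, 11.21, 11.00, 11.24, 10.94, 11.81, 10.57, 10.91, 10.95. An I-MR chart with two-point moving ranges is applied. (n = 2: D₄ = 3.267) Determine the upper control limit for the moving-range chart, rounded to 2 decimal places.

Moving ranges: 0.01, 0.51, 0.07, 0.00, 0.21, 0.24, 0.30, 0.87, 1.24, 0.34, 0.04; M̄R̄ = 3.8300 / 11 = 0.3482
UCL_MR = D₄·M̄R̄ = 3.267 × 0.3482 = 1.1375

1.14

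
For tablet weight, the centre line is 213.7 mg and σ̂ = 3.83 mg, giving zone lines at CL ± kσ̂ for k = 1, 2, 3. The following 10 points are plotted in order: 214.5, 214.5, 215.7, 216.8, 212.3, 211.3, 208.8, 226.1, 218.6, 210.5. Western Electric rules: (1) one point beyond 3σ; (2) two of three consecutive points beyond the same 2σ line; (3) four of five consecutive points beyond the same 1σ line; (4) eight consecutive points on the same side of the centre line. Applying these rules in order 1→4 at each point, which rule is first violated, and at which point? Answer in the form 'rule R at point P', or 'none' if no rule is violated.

rule 1 at point 8

Zone of each point (C = within 1σ̂, B = 1σ̂–2σ̂, A = 2σ̂–3σ̂, * = beyond 3σ̂; sign = side of CL): 1:+C, 2:+C, 3:+C, 4:+C, 5:-C, 6:-C, 7:-B, 8:+*, 9:+B, 10:-C
Rule 1 (one point beyond the 3σ limits) is satisfied at point 8.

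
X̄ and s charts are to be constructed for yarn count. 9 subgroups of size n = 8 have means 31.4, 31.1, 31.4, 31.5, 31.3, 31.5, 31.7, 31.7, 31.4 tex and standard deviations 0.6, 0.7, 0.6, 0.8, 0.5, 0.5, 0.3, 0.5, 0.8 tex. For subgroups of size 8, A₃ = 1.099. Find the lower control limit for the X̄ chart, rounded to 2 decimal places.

X̄̄ = (31.4 + 31.1 + 31.4 + 31.5 + 31.3 + 31.5 + 31.7 + 31.7 + 31.4) / 9 = 31.4444
s̄ = (0.6 + 0.7 + 0.6 + 0.8 + 0.5 + 0.5 + 0.3 + 0.5 + 0.8) / 9 = 0.5889
LCL = X̄̄ − A₃·s̄ = 31.4444 − 1.099 × 0.5889 = 30.7973

30.80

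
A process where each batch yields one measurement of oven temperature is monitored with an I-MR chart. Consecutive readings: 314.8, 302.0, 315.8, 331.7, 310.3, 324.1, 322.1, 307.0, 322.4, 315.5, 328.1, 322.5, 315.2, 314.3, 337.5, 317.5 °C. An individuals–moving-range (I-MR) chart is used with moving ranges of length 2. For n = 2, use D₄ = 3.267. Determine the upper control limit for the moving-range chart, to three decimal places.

Moving ranges: 12.8, 13.8, 15.9, 21.4, 13.8, 2.0, 15.1, 15.4, 6.9, 12.6, 5.6, 7.3, 0.9, 23.2, 20.0; M̄R̄ = 186.7000 / 15 = 12.4467
UCL_MR = D₄·M̄R̄ = 3.267 × 12.4467 = 40.6633

40.663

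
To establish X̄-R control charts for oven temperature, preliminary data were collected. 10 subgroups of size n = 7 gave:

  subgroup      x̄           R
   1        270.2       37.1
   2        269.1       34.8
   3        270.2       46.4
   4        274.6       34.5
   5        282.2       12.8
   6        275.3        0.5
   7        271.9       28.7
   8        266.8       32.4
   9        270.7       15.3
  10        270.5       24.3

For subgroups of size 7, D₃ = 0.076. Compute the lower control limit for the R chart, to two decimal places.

2.03

R̄ = (37.1 + 34.8 + 46.4 + 34.5 + 12.8 + 0.5 + 28.7 + 32.4 + 15.3 + 24.3) / 10 = 266.8000 / 10 = 26.6800
LCL_R = D₃·R̄ = 0.076 × 26.6800 = 2.0277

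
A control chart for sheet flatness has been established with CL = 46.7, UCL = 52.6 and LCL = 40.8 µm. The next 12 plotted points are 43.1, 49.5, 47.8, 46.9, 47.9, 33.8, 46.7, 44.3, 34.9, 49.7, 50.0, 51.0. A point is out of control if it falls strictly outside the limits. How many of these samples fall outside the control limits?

2

Compare each point to [40.8, 52.6]: sample 6 = 33.8 < LCL; sample 9 = 34.9 < LCL.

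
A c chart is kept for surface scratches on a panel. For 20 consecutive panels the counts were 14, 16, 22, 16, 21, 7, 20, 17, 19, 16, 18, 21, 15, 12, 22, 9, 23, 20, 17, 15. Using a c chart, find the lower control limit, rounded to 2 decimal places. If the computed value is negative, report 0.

4.63

c̄ = (14 + 16 + 22 + 16 + 21 + 7 + 20 + 17 + 19 + 16 + 18 + 21 + 15 + 12 + 22 + 9 + 23 + 20 + 17 + 15) / 20 = 340 / 20 = 17.0000
LCL = c̄ − 3√c̄ = 17.0000 − 3 × 4.1231 = 4.6307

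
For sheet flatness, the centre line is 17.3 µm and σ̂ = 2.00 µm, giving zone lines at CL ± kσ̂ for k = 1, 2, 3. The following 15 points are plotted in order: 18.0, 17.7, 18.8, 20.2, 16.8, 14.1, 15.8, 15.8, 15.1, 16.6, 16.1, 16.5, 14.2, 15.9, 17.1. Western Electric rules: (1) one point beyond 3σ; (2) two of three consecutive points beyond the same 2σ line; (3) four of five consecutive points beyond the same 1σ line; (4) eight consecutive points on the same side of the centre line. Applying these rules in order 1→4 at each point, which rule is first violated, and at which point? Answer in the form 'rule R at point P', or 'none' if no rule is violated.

rule 4 at point 12

Zone of each point (C = within 1σ̂, B = 1σ̂–2σ̂, A = 2σ̂–3σ̂, * = beyond 3σ̂; sign = side of CL): 1:+C, 2:+C, 3:+C, 4:+B, 5:-C, 6:-B, 7:-C, 8:-C, 9:-B, 10:-C, 11:-C, 12:-C, 13:-B, 14:-C, 15:-C
Rule 4 (eight consecutive points on the same side of the centre line) is satisfied at point 12.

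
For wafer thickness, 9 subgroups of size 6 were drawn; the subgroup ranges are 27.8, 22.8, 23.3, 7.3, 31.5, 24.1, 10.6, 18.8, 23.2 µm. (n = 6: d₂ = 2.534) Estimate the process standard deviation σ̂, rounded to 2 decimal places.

8.30

R̄ = (27.8 + 22.8 + 23.3 + 7.3 + 31.5 + 24.1 + 10.6 + 18.8 + 23.2) / 9 = 21.0444
σ̂ = R̄ / d₂ = 21.0444 / 2.534 = 8.3048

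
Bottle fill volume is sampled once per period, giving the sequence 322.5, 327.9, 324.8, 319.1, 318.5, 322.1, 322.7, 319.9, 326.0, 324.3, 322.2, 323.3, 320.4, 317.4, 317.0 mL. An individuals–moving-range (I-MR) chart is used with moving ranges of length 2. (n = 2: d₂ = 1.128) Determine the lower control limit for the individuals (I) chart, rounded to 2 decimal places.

314.45

X̄ = (322.5 + 327.9 + 324.8 + 319.1 + 318.5 + 322.1 + 322.7 + 319.9 + 326.0 + 324.3 + 322.2 + 323.3 + 320.4 + 317.4 + 317.0) / 15 = 321.8733
Moving ranges: 5.4, 3.1, 5.7, 0.6, 3.6, 0.6, 2.8, 6.1, 1.7, 2.1, 1.1, 2.9, 3.0, 0.4; M̄R̄ = 39.1000 / 14 = 2.7929
LCL = X̄ − 3·M̄R̄/d₂ = 321.8733 − 3 × 2.7929 / 1.128 = 314.4455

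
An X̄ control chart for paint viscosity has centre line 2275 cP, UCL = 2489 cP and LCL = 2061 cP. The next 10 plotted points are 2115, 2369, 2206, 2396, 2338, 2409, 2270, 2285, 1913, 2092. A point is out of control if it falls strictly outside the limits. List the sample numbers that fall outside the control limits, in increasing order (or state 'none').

9

Compare each point to [2061, 2489]: sample 9 = 1913 < LCL.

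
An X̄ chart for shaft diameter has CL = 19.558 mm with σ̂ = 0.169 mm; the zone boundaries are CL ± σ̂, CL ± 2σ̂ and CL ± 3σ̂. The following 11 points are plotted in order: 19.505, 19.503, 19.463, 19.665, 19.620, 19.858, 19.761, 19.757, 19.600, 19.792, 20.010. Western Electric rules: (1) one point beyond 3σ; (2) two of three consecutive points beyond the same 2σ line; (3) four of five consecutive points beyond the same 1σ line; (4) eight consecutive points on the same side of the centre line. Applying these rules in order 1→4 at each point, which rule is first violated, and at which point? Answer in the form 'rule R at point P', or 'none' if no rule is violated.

rule 3 at point 10

Zone of each point (C = within 1σ̂, B = 1σ̂–2σ̂, A = 2σ̂–3σ̂, * = beyond 3σ̂; sign = side of CL): 1:-C, 2:-C, 3:-C, 4:+C, 5:+C, 6:+B, 7:+B, 8:+B, 9:+C, 10:+B, 11:+A
Rule 3 (four of five consecutive points beyond the same 1σ limit) is satisfied at point 10.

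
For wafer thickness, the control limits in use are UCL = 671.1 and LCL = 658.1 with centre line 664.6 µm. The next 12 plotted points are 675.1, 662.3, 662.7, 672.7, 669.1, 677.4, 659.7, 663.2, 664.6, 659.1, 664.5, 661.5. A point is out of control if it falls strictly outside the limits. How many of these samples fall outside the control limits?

3

Compare each point to [658.1, 671.1]: sample 1 = 675.1 > UCL; sample 4 = 672.7 > UCL; sample 6 = 677.4 > UCL.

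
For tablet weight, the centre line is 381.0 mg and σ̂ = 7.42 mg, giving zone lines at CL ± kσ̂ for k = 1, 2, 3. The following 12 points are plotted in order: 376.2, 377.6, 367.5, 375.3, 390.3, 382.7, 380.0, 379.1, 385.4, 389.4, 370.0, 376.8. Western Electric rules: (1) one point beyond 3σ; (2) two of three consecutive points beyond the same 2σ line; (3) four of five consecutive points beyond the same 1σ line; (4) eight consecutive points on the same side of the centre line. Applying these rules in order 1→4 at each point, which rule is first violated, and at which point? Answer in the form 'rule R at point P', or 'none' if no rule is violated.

none

Zone of each point (C = within 1σ̂, B = 1σ̂–2σ̂, A = 2σ̂–3σ̂, * = beyond 3σ̂; sign = side of CL): 1:-C, 2:-C, 3:-B, 4:-C, 5:+B, 6:+C, 7:-C, 8:-C, 9:+C, 10:+B, 11:-B, 12:-C
No rule fires across all 12 points.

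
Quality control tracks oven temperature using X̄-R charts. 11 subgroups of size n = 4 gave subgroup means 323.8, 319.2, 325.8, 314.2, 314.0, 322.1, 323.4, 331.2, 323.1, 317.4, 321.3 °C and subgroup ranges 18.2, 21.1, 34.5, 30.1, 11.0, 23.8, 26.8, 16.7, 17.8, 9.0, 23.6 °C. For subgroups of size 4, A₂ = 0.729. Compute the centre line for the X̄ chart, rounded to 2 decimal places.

321.41

X̄̄ = (323.8 + 319.2 + 325.8 + 314.2 + 314.0 + 322.1 + 323.4 + 331.2 + 323.1 + 317.4 + 321.3) / 11 = 3535.5000 / 11 = 321.4091
CL = X̄̄ = 321.4091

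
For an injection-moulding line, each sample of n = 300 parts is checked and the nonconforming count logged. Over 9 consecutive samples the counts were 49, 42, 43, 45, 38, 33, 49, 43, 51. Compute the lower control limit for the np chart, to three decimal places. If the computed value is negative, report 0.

p̄ = Σdᵢ / (k·n) = 393 / (9 × 300) = 0.14556
LCL = np̄ − 3·√(np̄(1−p̄)) = 43.6667 − 3 × 6.1083 = 25.3419

25.342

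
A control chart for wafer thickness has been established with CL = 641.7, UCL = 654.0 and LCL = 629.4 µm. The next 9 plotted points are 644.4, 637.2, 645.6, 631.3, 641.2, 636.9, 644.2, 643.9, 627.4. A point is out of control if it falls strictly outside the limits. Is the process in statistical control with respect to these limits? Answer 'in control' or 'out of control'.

Compare each point to [629.4, 654.0]: sample 9 = 627.4 < LCL.

out of control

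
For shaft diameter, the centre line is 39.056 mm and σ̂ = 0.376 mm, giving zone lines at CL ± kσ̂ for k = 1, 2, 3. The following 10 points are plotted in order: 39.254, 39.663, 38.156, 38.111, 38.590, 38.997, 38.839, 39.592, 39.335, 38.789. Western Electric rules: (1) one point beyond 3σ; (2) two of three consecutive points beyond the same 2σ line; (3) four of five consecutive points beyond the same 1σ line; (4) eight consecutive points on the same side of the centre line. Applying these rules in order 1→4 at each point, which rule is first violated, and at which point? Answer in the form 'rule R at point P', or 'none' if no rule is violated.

Zone of each point (C = within 1σ̂, B = 1σ̂–2σ̂, A = 2σ̂–3σ̂, * = beyond 3σ̂; sign = side of CL): 1:+C, 2:+B, 3:-A, 4:-A, 5:-B, 6:-C, 7:-C, 8:+B, 9:+C, 10:-C
Rule 2 (two of three consecutive points beyond the same 2σ limit) is satisfied at point 4.

rule 2 at point 4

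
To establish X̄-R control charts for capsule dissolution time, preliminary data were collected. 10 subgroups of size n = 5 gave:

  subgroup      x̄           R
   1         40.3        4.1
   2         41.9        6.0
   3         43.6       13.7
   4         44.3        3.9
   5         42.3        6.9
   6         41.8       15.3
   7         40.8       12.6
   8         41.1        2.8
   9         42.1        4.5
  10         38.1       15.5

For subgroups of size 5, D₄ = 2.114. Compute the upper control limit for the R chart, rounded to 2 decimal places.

18.03

R̄ = (4.1 + 6.0 + 13.7 + 3.9 + 6.9 + 15.3 + 12.6 + 2.8 + 4.5 + 15.5) / 10 = 85.3000 / 10 = 8.5300
UCL_R = D₄·R̄ = 2.114 × 8.5300 = 18.0324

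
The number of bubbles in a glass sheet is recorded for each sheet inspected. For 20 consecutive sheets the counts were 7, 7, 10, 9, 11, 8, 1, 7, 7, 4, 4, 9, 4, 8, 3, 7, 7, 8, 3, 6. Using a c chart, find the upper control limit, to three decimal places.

14.149

c̄ = (7 + 7 + 10 + 9 + 11 + 8 + 1 + 7 + 7 + 4 + 4 + 9 + 4 + 8 + 3 + 7 + 7 + 8 + 3 + 6) / 20 = 130 / 20 = 6.5000
UCL = c̄ + 3√c̄ = 6.5000 + 3 × √6.5000 = 6.5000 + 3 × 2.5495 = 14.1485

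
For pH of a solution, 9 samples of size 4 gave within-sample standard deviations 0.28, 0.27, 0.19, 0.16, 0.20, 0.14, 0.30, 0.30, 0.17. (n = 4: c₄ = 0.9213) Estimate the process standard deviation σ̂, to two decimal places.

0.24

s̄ = (0.28 + 0.27 + 0.19 + 0.16 + 0.20 + 0.14 + 0.30 + 0.30 + 0.17) / 9 = 0.2233
σ̂ = s̄ / c₄ = 0.2233 / 0.9213 = 0.2424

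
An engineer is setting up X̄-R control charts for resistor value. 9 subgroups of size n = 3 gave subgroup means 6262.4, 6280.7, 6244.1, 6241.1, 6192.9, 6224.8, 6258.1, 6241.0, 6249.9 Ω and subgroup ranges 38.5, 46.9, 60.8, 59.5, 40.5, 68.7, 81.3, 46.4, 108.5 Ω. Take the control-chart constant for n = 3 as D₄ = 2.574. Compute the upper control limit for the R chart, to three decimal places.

R̄ = (38.5 + 46.9 + 60.8 + 59.5 + 40.5 + 68.7 + 81.3 + 46.4 + 108.5) / 9 = 551.1000 / 9 = 61.2333
UCL_R = D₄·R̄ = 2.574 × 61.2333 = 157.6146

157.615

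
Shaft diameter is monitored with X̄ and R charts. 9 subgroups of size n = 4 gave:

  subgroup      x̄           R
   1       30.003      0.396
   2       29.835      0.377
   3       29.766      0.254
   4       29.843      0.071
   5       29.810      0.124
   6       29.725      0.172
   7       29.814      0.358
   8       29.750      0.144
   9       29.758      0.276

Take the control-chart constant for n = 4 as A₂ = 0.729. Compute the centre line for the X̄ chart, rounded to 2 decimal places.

X̄̄ = (30.003 + 29.835 + 29.766 + 29.843 + 29.810 + 29.725 + 29.814 + 29.750 + 29.758) / 9 = 268.3040 / 9 = 29.8116
CL = X̄̄ = 29.8116

29.81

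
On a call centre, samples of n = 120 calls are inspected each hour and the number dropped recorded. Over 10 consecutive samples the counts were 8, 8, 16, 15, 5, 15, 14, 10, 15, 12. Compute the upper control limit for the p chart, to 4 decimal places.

0.1799

p̄ = Σdᵢ / (k·n) = 118 / (10 × 120) = 0.09833
UCL = p̄ + 3·√(p̄(1−p̄)/n) = 0.09833 + 3 × √(0.09833×0.90167/120) = 0.09833 + 3 × 0.02718 = 0.17988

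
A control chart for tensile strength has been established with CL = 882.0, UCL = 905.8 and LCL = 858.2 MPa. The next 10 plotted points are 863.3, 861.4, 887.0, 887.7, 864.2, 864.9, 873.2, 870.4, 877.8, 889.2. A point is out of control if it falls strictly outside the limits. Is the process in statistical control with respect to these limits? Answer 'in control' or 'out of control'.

All 10 points lie within [858.2, 905.8].

in control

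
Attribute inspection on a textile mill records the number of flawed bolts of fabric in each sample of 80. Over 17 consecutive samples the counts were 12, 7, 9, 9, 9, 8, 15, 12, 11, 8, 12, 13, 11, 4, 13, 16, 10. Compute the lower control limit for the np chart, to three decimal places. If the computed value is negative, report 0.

1.458

p̄ = Σdᵢ / (k·n) = 179 / (17 × 80) = 0.13162
LCL = np̄ − 3·√(np̄(1−p̄)) = 10.5294 − 3 × 3.0238 = 1.4579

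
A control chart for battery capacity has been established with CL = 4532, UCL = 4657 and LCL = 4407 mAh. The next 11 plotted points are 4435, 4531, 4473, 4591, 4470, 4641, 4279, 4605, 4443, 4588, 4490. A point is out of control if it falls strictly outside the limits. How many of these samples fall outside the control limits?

Compare each point to [4407, 4657]: sample 7 = 4279 < LCL.

1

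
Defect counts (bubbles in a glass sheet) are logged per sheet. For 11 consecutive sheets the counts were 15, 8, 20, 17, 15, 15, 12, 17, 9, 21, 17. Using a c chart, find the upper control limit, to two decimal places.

26.75

c̄ = (15 + 8 + 20 + 17 + 15 + 15 + 12 + 17 + 9 + 21 + 17) / 11 = 166 / 11 = 15.0909
UCL = c̄ + 3√c̄ = 15.0909 + 3 × √15.0909 = 15.0909 + 3 × 3.8847 = 26.7450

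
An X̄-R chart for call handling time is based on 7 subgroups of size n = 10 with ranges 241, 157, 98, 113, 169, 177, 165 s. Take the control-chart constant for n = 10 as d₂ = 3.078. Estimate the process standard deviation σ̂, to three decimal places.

51.982

R̄ = (241 + 157 + 98 + 113 + 169 + 177 + 165) / 7 = 160.0000
σ̂ = R̄ / d₂ = 160.0000 / 3.078 = 51.9818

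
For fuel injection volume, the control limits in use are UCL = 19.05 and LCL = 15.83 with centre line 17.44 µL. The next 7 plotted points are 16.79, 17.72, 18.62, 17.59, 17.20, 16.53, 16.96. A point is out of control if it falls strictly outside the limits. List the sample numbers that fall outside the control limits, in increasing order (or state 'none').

All 7 points lie within [15.83, 19.05].

none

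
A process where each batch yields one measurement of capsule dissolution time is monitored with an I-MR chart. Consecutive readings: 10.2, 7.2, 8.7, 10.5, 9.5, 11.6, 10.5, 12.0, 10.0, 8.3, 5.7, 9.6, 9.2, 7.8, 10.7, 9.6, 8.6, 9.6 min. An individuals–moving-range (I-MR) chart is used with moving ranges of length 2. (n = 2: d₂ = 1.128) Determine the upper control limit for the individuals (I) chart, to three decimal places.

14.099

X̄ = (10.2 + 7.2 + 8.7 + 10.5 + 9.5 + 11.6 + 10.5 + 12.0 + 10.0 + 8.3 + 5.7 + 9.6 + 9.2 + 7.8 + 10.7 + 9.6 + 8.6 + 9.6) / 18 = 9.4056
Moving ranges: 3.0, 1.5, 1.8, 1.0, 2.1, 1.1, 1.5, 2.0, 1.7, 2.6, 3.9, 0.4, 1.4, 2.9, 1.1, 1.0, 1.0; M̄R̄ = 30.0000 / 17 = 1.7647
UCL = X̄ + 3·M̄R̄/d₂ = 9.4056 + 3 × 1.7647 / 1.128 = 14.0989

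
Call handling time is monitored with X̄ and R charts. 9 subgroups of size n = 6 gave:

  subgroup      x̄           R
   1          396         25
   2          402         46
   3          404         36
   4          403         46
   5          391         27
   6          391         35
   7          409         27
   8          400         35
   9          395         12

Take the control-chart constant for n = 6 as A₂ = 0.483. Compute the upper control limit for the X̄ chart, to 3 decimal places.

414.510

X̄̄ = (396 + 402 + 404 + 403 + 391 + 391 + 409 + 400 + 395) / 9 = 3591.0000 / 9 = 399.0000
R̄ = (25 + 46 + 36 + 46 + 27 + 35 + 27 + 35 + 12) / 9 = 289.0000 / 9 = 32.1111
UCL = X̄̄ + A₂·R̄ = 399.0000 + 0.483 × 32.1111 = 414.5097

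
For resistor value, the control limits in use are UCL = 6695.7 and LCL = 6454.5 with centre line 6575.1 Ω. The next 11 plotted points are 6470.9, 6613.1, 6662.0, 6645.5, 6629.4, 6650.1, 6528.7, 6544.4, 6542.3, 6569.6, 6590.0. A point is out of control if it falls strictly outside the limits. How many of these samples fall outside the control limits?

0

All 11 points lie within [6454.5, 6695.7].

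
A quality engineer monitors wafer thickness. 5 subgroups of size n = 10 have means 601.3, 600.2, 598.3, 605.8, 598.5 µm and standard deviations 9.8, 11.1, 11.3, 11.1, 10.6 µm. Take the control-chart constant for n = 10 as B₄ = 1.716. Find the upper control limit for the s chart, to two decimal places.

s̄ = (9.8 + 11.1 + 11.3 + 11.1 + 10.6) / 5 = 10.7800
UCL_s = B₄·s̄ = 1.716 × 10.7800 = 18.4985

18.50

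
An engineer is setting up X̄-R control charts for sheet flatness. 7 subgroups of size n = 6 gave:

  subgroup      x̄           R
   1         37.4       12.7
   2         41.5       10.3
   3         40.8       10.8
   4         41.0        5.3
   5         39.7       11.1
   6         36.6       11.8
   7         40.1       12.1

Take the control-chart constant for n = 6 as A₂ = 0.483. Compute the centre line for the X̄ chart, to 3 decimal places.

39.586

X̄̄ = (37.4 + 41.5 + 40.8 + 41.0 + 39.7 + 36.6 + 40.1) / 7 = 277.1000 / 7 = 39.5857
CL = X̄̄ = 39.5857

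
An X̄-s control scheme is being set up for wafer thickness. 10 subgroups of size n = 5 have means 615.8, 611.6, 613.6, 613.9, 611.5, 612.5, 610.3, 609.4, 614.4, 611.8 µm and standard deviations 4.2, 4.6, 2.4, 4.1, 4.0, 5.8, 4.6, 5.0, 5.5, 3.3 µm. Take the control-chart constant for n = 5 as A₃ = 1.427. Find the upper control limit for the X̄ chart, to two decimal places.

618.69

X̄̄ = (615.8 + 611.6 + 613.6 + 613.9 + 611.5 + 612.5 + 610.3 + 609.4 + 614.4 + 611.8) / 10 = 612.4800
s̄ = (4.2 + 4.6 + 2.4 + 4.1 + 4.0 + 5.8 + 4.6 + 5.0 + 5.5 + 3.3) / 10 = 4.3500
UCL = X̄̄ + A₃·s̄ = 612.4800 + 1.427 × 4.3500 = 618.6875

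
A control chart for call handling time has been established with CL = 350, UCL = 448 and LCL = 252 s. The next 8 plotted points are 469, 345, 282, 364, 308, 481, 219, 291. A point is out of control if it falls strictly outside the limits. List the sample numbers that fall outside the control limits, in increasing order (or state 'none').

1, 6, 7

Compare each point to [252, 448]: sample 1 = 469 > UCL; sample 6 = 481 > UCL; sample 7 = 219 < LCL.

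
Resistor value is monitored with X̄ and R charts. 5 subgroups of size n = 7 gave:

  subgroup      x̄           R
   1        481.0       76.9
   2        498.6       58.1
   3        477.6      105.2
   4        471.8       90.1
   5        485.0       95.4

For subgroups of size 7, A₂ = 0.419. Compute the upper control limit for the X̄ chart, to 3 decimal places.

518.474

X̄̄ = (481.0 + 498.6 + 477.6 + 471.8 + 485.0) / 5 = 2414.0000 / 5 = 482.8000
R̄ = (76.9 + 58.1 + 105.2 + 90.1 + 95.4) / 5 = 425.7000 / 5 = 85.1400
UCL = X̄̄ + A₂·R̄ = 482.8000 + 0.419 × 85.1400 = 518.4737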